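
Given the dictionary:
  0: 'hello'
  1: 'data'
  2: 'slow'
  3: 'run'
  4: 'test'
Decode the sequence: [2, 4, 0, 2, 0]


Look up each index in the dictionary:
  2 -> 'slow'
  4 -> 'test'
  0 -> 'hello'
  2 -> 'slow'
  0 -> 'hello'

Decoded: "slow test hello slow hello"


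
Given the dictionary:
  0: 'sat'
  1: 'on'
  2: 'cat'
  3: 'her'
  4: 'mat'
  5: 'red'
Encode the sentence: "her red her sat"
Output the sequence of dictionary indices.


Look up each word in the dictionary:
  'her' -> 3
  'red' -> 5
  'her' -> 3
  'sat' -> 0

Encoded: [3, 5, 3, 0]


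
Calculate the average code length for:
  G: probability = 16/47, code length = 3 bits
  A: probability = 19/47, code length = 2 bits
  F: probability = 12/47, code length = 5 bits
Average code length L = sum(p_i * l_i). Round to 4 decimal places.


Weighted contributions p_i * l_i:
  G: (16/47) * 3 = 48/47
  A: (19/47) * 2 = 38/47
  F: (12/47) * 5 = 60/47
Sum = (48 + 38 + 60)/47 = 146/47

L = 146/47 = 3.1064 bits/symbol


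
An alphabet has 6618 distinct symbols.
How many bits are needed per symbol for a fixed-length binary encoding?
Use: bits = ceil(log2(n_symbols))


log2(6618) = 12.6922
Bracket: 2^12 = 4096 < 6618 <= 2^13 = 8192
So ceil(log2(6618)) = 13

bits = ceil(log2(6618)) = ceil(12.6922) = 13 bits


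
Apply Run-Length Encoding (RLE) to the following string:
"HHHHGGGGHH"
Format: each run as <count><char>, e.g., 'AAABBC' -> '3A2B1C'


Scanning runs left to right:
  i=0: run of 'H' x 4 -> '4H'
  i=4: run of 'G' x 4 -> '4G'
  i=8: run of 'H' x 2 -> '2H'

RLE = 4H4G2H


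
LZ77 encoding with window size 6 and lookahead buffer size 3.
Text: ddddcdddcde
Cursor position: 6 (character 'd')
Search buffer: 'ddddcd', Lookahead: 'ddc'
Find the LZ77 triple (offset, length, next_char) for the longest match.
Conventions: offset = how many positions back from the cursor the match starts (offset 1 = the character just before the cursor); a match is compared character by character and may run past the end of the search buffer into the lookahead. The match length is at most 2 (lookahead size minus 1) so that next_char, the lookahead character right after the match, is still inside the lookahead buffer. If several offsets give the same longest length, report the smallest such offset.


Try each offset into the search buffer:
  offset=1 (pos 5, char 'd'): match length 2
  offset=2 (pos 4, char 'c'): match length 0
  offset=3 (pos 3, char 'd'): match length 1
  offset=4 (pos 2, char 'd'): match length 2
  offset=5 (pos 1, char 'd'): match length 2
  offset=6 (pos 0, char 'd'): match length 2
Longest match has length 2, found at offsets 1, 4, 5, 6; take the smallest, offset 1.
next_char = character at position 6 + 2 = 8 -> 'c'

Best match: offset=1, length=2 (matching 'dd' starting at position 5)
LZ77 triple: (1, 2, 'c')


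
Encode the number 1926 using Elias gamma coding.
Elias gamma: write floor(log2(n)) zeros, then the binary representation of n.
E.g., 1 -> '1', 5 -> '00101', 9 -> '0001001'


num_bits = floor(log2(1926)) + 1 = 11
leading_zeros = num_bits - 1 = 10
binary(1926) = 11110000110

Elias gamma(1926) = '0000000000' + '11110000110' = 000000000011110000110 (21 bits)


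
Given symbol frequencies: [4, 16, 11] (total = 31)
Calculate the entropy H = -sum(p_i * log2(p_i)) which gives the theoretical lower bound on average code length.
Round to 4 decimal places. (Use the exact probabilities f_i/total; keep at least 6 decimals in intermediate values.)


Per-symbol terms -p_i * log2(p_i) with p_i = f_i/31:
  p = 4/31 = 0.129032: log2(p) = -2.954196, -p*log2(p) = 0.381187
  p = 16/31 = 0.516129: log2(p) = -0.954196, -p*log2(p) = 0.492488
  p = 11/31 = 0.354839: log2(p) = -1.494765, -p*log2(p) = 0.530400
H = 0.381187 + 0.492488 + 0.530400 = 1.404075

H = 1.4041 bits/symbol


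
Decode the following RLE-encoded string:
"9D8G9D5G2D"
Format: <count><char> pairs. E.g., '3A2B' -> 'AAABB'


Expanding each <count><char> pair:
  9D -> 'DDDDDDDDD'
  8G -> 'GGGGGGGG'
  9D -> 'DDDDDDDDD'
  5G -> 'GGGGG'
  2D -> 'DD'

Decoded = DDDDDDDDDGGGGGGGGDDDDDDDDDGGGGGDD


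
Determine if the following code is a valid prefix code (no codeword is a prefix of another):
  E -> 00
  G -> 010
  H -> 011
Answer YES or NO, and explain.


Checking each pair (does one codeword prefix another?):
  E='00' vs G='010': no prefix
  E='00' vs H='011': no prefix
  G='010' vs E='00': no prefix
  G='010' vs H='011': no prefix
  H='011' vs E='00': no prefix
  H='011' vs G='010': no prefix
No violation found over all pairs.

YES -- this is a valid prefix code. No codeword is a prefix of any other codeword.


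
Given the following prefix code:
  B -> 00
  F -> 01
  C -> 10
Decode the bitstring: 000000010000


Decoding step by step:
Bits 00 -> B
Bits 00 -> B
Bits 00 -> B
Bits 01 -> F
Bits 00 -> B
Bits 00 -> B


Decoded message: BBBFBB


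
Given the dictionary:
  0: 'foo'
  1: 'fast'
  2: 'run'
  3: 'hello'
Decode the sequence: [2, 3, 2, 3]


Look up each index in the dictionary:
  2 -> 'run'
  3 -> 'hello'
  2 -> 'run'
  3 -> 'hello'

Decoded: "run hello run hello"


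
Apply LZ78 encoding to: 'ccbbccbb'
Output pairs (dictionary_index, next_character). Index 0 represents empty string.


LZ78 encoding steps:
Dictionary: {0: ''}
Step 1: w='' (idx 0), next='c' -> output (0, 'c'), add 'c' as idx 1
Step 2: w='c' (idx 1), next='b' -> output (1, 'b'), add 'cb' as idx 2
Step 3: w='' (idx 0), next='b' -> output (0, 'b'), add 'b' as idx 3
Step 4: w='c' (idx 1), next='c' -> output (1, 'c'), add 'cc' as idx 4
Step 5: w='b' (idx 3), next='b' -> output (3, 'b'), add 'bb' as idx 5


Encoded: [(0, 'c'), (1, 'b'), (0, 'b'), (1, 'c'), (3, 'b')]


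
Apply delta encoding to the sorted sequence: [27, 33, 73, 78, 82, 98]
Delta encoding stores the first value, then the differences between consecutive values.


First value: 27
Deltas:
  33 - 27 = 6
  73 - 33 = 40
  78 - 73 = 5
  82 - 78 = 4
  98 - 82 = 16


Delta encoded: [27, 6, 40, 5, 4, 16]


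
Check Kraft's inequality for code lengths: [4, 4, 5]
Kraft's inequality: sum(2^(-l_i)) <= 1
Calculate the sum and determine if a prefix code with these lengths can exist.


Sum = 2^(-4) + 2^(-4) + 2^(-5)
    = 0.0625 + 0.0625 + 0.03125
    = 5/32 = 0.15625
Since 0.15625 <= 1, Kraft's inequality IS satisfied.
A prefix code with these lengths CAN exist.

Kraft sum = 0.15625. Satisfied.


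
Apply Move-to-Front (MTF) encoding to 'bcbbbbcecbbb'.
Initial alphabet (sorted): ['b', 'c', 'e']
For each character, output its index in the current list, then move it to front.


MTF encoding:
'b': index 0 in ['b', 'c', 'e'] -> ['b', 'c', 'e']
'c': index 1 in ['b', 'c', 'e'] -> ['c', 'b', 'e']
'b': index 1 in ['c', 'b', 'e'] -> ['b', 'c', 'e']
'b': index 0 in ['b', 'c', 'e'] -> ['b', 'c', 'e']
'b': index 0 in ['b', 'c', 'e'] -> ['b', 'c', 'e']
'b': index 0 in ['b', 'c', 'e'] -> ['b', 'c', 'e']
'c': index 1 in ['b', 'c', 'e'] -> ['c', 'b', 'e']
'e': index 2 in ['c', 'b', 'e'] -> ['e', 'c', 'b']
'c': index 1 in ['e', 'c', 'b'] -> ['c', 'e', 'b']
'b': index 2 in ['c', 'e', 'b'] -> ['b', 'c', 'e']
'b': index 0 in ['b', 'c', 'e'] -> ['b', 'c', 'e']
'b': index 0 in ['b', 'c', 'e'] -> ['b', 'c', 'e']


Output: [0, 1, 1, 0, 0, 0, 1, 2, 1, 2, 0, 0]


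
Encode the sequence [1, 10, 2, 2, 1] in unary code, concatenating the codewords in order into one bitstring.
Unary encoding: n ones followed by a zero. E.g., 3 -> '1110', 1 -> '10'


Encode each number as n ones followed by a terminating 0:
  1 -> 10 (2 bits)
  10 -> 11111111110 (11 bits)
  2 -> 110 (3 bits)
  2 -> 110 (3 bits)
  1 -> 10 (2 bits)
Total length = 2 + 11 + 3 + 3 + 2 = 21 bits.

Unary([1, 10, 2, 2, 1]) = 101111111111011011010 (21 bits)


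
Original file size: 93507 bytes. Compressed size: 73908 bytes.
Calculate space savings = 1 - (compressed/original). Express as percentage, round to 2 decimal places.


ratio = compressed/original = 73908/93507 = 0.790401
savings = 1 - ratio = 1 - 0.790401 = 0.209599
as a percentage: 0.209599 * 100 = 20.96%

Space savings = 1 - 73908/93507 = 20.96%


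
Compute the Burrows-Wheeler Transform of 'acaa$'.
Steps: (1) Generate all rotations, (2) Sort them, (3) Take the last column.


Rotations (sorted):
  0: $acaa -> last char: a
  1: a$aca -> last char: a
  2: aa$ac -> last char: c
  3: acaa$ -> last char: $
  4: caa$a -> last char: a


BWT = aac$a


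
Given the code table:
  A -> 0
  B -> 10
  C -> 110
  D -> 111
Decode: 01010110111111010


Decoding:
0 -> A
10 -> B
10 -> B
110 -> C
111 -> D
111 -> D
0 -> A
10 -> B


Result: ABBCDDAB


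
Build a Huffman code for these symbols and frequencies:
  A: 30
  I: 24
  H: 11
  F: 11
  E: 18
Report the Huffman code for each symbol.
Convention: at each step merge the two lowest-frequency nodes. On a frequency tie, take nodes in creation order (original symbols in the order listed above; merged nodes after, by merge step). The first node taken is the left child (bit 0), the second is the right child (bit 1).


Huffman tree construction:
Step 1: Merge H(11) + F(11) = 22
Step 2: Merge E(18) + (H+F)(22) = 40
Step 3: Merge I(24) + A(30) = 54
Step 4: Merge (E+(H+F))(40) + (I+A)(54) = 94
Read each symbol's code off the tree from the root (left child = 0, right child = 1).

Codes:
  A: 11 (length 2)
  I: 10 (length 2)
  H: 010 (length 3)
  F: 011 (length 3)
  E: 00 (length 2)
Average code length: 210/94 = 2.2340 bits/symbol


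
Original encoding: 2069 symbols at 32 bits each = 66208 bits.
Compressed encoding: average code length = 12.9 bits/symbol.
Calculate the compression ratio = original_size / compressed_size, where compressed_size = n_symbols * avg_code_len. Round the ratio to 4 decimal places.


original_size = n_symbols * orig_bits = 2069 * 32 = 66208 bits
compressed_size = n_symbols * avg_code_len = 2069 * 12.9 = 26690.1 bits
ratio = original_size / compressed_size = 66208 / 26690.1 = 2.4806

Compression ratio = 2.4806


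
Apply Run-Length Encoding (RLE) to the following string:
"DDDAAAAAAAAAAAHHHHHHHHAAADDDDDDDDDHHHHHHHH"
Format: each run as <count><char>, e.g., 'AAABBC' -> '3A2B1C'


Scanning runs left to right:
  i=0: run of 'D' x 3 -> '3D'
  i=3: run of 'A' x 11 -> '11A'
  i=14: run of 'H' x 8 -> '8H'
  i=22: run of 'A' x 3 -> '3A'
  i=25: run of 'D' x 9 -> '9D'
  i=34: run of 'H' x 8 -> '8H'

RLE = 3D11A8H3A9D8H


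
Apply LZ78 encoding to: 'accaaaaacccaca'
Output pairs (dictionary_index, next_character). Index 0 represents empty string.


LZ78 encoding steps:
Dictionary: {0: ''}
Step 1: w='' (idx 0), next='a' -> output (0, 'a'), add 'a' as idx 1
Step 2: w='' (idx 0), next='c' -> output (0, 'c'), add 'c' as idx 2
Step 3: w='c' (idx 2), next='a' -> output (2, 'a'), add 'ca' as idx 3
Step 4: w='a' (idx 1), next='a' -> output (1, 'a'), add 'aa' as idx 4
Step 5: w='aa' (idx 4), next='c' -> output (4, 'c'), add 'aac' as idx 5
Step 6: w='c' (idx 2), next='c' -> output (2, 'c'), add 'cc' as idx 6
Step 7: w='a' (idx 1), next='c' -> output (1, 'c'), add 'ac' as idx 7
Step 8: w='a' (idx 1), end of input -> output (1, '')


Encoded: [(0, 'a'), (0, 'c'), (2, 'a'), (1, 'a'), (4, 'c'), (2, 'c'), (1, 'c'), (1, '')]


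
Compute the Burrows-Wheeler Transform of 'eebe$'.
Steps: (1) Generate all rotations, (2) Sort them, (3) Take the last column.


Rotations (sorted):
  0: $eebe -> last char: e
  1: be$ee -> last char: e
  2: e$eeb -> last char: b
  3: ebe$e -> last char: e
  4: eebe$ -> last char: $


BWT = eebe$


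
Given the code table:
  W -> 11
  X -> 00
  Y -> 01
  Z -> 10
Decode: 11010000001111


Decoding:
11 -> W
01 -> Y
00 -> X
00 -> X
00 -> X
11 -> W
11 -> W


Result: WYXXXWW


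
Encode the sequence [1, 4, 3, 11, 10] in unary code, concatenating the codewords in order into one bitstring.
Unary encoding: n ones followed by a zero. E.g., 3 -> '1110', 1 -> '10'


Encode each number as n ones followed by a terminating 0:
  1 -> 10 (2 bits)
  4 -> 11110 (5 bits)
  3 -> 1110 (4 bits)
  11 -> 111111111110 (12 bits)
  10 -> 11111111110 (11 bits)
Total length = 2 + 5 + 4 + 12 + 11 = 34 bits.

Unary([1, 4, 3, 11, 10]) = 1011110111011111111111011111111110 (34 bits)


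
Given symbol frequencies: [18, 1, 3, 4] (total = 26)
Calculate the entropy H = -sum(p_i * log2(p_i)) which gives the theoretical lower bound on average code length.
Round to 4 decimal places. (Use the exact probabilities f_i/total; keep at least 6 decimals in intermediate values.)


Per-symbol terms -p_i * log2(p_i) with p_i = f_i/26:
  p = 18/26 = 0.692308: log2(p) = -0.530515, -p*log2(p) = 0.367279
  p = 1/26 = 0.038462: log2(p) = -4.700440, -p*log2(p) = 0.180786
  p = 3/26 = 0.115385: log2(p) = -3.115477, -p*log2(p) = 0.359478
  p = 4/26 = 0.153846: log2(p) = -2.700440, -p*log2(p) = 0.415452
H = 0.367279 + 0.180786 + 0.359478 + 0.415452 = 1.322995

H = 1.323 bits/symbol


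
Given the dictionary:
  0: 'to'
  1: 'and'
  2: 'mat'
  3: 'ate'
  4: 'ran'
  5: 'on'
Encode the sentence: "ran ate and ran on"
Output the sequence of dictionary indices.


Look up each word in the dictionary:
  'ran' -> 4
  'ate' -> 3
  'and' -> 1
  'ran' -> 4
  'on' -> 5

Encoded: [4, 3, 1, 4, 5]


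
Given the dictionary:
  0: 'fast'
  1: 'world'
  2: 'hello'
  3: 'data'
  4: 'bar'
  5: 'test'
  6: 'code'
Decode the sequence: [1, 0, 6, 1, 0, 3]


Look up each index in the dictionary:
  1 -> 'world'
  0 -> 'fast'
  6 -> 'code'
  1 -> 'world'
  0 -> 'fast'
  3 -> 'data'

Decoded: "world fast code world fast data"


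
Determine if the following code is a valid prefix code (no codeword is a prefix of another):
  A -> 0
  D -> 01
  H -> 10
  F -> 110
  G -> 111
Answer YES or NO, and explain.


Checking each pair (does one codeword prefix another?):
  A='0' vs D='01': prefix -- VIOLATION

NO -- this is NOT a valid prefix code. A (0) is a prefix of D (01).


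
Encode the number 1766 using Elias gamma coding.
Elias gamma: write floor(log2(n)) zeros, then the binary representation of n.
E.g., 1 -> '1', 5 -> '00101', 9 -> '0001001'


num_bits = floor(log2(1766)) + 1 = 11
leading_zeros = num_bits - 1 = 10
binary(1766) = 11011100110

Elias gamma(1766) = '0000000000' + '11011100110' = 000000000011011100110 (21 bits)


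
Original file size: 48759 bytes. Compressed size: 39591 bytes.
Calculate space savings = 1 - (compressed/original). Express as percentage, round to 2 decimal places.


ratio = compressed/original = 39591/48759 = 0.811973
savings = 1 - ratio = 1 - 0.811973 = 0.188027
as a percentage: 0.188027 * 100 = 18.8%

Space savings = 1 - 39591/48759 = 18.8%


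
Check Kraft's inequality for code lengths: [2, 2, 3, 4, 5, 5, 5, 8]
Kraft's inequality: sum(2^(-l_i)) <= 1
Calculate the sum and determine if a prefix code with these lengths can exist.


Sum = 2^(-2) + 2^(-2) + 2^(-3) + 2^(-4) + 2^(-5) + 2^(-5) + 2^(-5) + 2^(-8)
    = 0.25 + 0.25 + 0.125 + 0.0625 + 0.03125 + 0.03125 + 0.03125 + 0.00390625
    = 201/256 = 0.78515625
Since 0.78515625 <= 1, Kraft's inequality IS satisfied.
A prefix code with these lengths CAN exist.

Kraft sum = 0.78515625. Satisfied.


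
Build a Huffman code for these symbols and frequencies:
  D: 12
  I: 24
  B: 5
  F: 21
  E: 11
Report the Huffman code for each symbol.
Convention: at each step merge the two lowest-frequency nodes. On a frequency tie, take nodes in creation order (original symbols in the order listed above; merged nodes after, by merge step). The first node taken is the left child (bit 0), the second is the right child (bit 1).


Huffman tree construction:
Step 1: Merge B(5) + E(11) = 16
Step 2: Merge D(12) + (B+E)(16) = 28
Step 3: Merge F(21) + I(24) = 45
Step 4: Merge (D+(B+E))(28) + (F+I)(45) = 73
Read each symbol's code off the tree from the root (left child = 0, right child = 1).

Codes:
  D: 00 (length 2)
  I: 11 (length 2)
  B: 010 (length 3)
  F: 10 (length 2)
  E: 011 (length 3)
Average code length: 162/73 = 2.2192 bits/symbol


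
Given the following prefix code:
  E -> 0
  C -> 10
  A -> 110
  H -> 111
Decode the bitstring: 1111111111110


Decoding step by step:
Bits 111 -> H
Bits 111 -> H
Bits 111 -> H
Bits 111 -> H
Bits 0 -> E


Decoded message: HHHHE


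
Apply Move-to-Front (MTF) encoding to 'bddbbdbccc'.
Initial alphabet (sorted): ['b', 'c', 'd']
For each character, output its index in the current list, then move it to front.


MTF encoding:
'b': index 0 in ['b', 'c', 'd'] -> ['b', 'c', 'd']
'd': index 2 in ['b', 'c', 'd'] -> ['d', 'b', 'c']
'd': index 0 in ['d', 'b', 'c'] -> ['d', 'b', 'c']
'b': index 1 in ['d', 'b', 'c'] -> ['b', 'd', 'c']
'b': index 0 in ['b', 'd', 'c'] -> ['b', 'd', 'c']
'd': index 1 in ['b', 'd', 'c'] -> ['d', 'b', 'c']
'b': index 1 in ['d', 'b', 'c'] -> ['b', 'd', 'c']
'c': index 2 in ['b', 'd', 'c'] -> ['c', 'b', 'd']
'c': index 0 in ['c', 'b', 'd'] -> ['c', 'b', 'd']
'c': index 0 in ['c', 'b', 'd'] -> ['c', 'b', 'd']


Output: [0, 2, 0, 1, 0, 1, 1, 2, 0, 0]


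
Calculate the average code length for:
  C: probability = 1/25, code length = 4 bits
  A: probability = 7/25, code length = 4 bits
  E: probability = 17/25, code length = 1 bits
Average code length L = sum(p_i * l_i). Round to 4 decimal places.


Weighted contributions p_i * l_i:
  C: (1/25) * 4 = 4/25
  A: (7/25) * 4 = 28/25
  E: (17/25) * 1 = 17/25
Sum = (4 + 28 + 17)/25 = 49/25

L = 49/25 = 1.9600 bits/symbol


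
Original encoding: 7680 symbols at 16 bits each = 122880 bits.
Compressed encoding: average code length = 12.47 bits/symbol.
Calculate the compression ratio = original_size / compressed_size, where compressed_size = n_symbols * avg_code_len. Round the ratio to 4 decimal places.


original_size = n_symbols * orig_bits = 7680 * 16 = 122880 bits
compressed_size = n_symbols * avg_code_len = 7680 * 12.47 = 95769.6 bits
ratio = original_size / compressed_size = 122880 / 95769.6 = 1.2831

Compression ratio = 1.2831


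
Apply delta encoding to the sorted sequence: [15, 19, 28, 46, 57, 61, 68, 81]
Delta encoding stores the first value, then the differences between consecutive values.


First value: 15
Deltas:
  19 - 15 = 4
  28 - 19 = 9
  46 - 28 = 18
  57 - 46 = 11
  61 - 57 = 4
  68 - 61 = 7
  81 - 68 = 13


Delta encoded: [15, 4, 9, 18, 11, 4, 7, 13]


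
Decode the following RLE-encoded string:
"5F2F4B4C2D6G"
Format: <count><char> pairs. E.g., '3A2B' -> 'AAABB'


Expanding each <count><char> pair:
  5F -> 'FFFFF'
  2F -> 'FF'
  4B -> 'BBBB'
  4C -> 'CCCC'
  2D -> 'DD'
  6G -> 'GGGGGG'

Decoded = FFFFFFFBBBBCCCCDDGGGGGG


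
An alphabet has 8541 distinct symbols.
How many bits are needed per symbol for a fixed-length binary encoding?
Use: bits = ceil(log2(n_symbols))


log2(8541) = 13.0602
Bracket: 2^13 = 8192 < 8541 <= 2^14 = 16384
So ceil(log2(8541)) = 14

bits = ceil(log2(8541)) = ceil(13.0602) = 14 bits


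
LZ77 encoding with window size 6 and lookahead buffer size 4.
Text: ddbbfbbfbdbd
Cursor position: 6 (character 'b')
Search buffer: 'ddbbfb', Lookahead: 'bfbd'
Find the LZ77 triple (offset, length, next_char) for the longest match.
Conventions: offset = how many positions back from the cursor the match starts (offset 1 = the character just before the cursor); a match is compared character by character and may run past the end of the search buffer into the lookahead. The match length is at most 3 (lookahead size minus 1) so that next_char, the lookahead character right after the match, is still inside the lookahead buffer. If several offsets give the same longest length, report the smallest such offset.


Try each offset into the search buffer:
  offset=1 (pos 5, char 'b'): match length 1
  offset=2 (pos 4, char 'f'): match length 0
  offset=3 (pos 3, char 'b'): match length 3
  offset=4 (pos 2, char 'b'): match length 1
  offset=5 (pos 1, char 'd'): match length 0
  offset=6 (pos 0, char 'd'): match length 0
Longest match has length 3 at offset 3.
next_char = character at position 6 + 3 = 9 -> 'd'

Best match: offset=3, length=3 (matching 'bfb' starting at position 3)
LZ77 triple: (3, 3, 'd')


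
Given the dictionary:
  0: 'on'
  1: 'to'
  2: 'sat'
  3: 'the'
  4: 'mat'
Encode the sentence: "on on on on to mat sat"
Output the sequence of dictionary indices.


Look up each word in the dictionary:
  'on' -> 0
  'on' -> 0
  'on' -> 0
  'on' -> 0
  'to' -> 1
  'mat' -> 4
  'sat' -> 2

Encoded: [0, 0, 0, 0, 1, 4, 2]


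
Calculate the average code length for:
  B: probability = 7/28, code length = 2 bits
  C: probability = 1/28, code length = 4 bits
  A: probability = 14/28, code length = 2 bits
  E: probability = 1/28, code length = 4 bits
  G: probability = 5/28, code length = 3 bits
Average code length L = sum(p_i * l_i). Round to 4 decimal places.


Weighted contributions p_i * l_i:
  B: (7/28) * 2 = 14/28
  C: (1/28) * 4 = 4/28
  A: (14/28) * 2 = 28/28
  E: (1/28) * 4 = 4/28
  G: (5/28) * 3 = 15/28
Sum = (14 + 4 + 28 + 4 + 15)/28 = 65/28

L = 65/28 = 2.3214 bits/symbol


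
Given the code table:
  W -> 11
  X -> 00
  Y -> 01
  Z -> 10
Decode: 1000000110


Decoding:
10 -> Z
00 -> X
00 -> X
01 -> Y
10 -> Z


Result: ZXXYZ


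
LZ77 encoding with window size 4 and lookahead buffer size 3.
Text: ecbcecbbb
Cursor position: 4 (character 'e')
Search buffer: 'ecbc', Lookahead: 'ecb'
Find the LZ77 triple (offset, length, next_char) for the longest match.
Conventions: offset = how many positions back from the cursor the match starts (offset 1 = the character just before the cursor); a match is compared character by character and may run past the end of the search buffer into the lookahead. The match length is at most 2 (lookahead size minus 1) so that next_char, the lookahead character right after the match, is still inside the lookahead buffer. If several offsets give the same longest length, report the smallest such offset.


Try each offset into the search buffer:
  offset=1 (pos 3, char 'c'): match length 0
  offset=2 (pos 2, char 'b'): match length 0
  offset=3 (pos 1, char 'c'): match length 0
  offset=4 (pos 0, char 'e'): match length 2
Longest match has length 2 at offset 4.
next_char = character at position 4 + 2 = 6 -> 'b'

Best match: offset=4, length=2 (matching 'ec' starting at position 0)
LZ77 triple: (4, 2, 'b')


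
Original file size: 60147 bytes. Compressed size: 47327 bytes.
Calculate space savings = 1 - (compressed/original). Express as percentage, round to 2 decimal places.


ratio = compressed/original = 47327/60147 = 0.786856
savings = 1 - ratio = 1 - 0.786856 = 0.213144
as a percentage: 0.213144 * 100 = 21.31%

Space savings = 1 - 47327/60147 = 21.31%


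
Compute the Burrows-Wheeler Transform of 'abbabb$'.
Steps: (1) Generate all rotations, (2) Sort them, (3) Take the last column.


Rotations (sorted):
  0: $abbabb -> last char: b
  1: abb$abb -> last char: b
  2: abbabb$ -> last char: $
  3: b$abbab -> last char: b
  4: babb$ab -> last char: b
  5: bb$abba -> last char: a
  6: bbabb$a -> last char: a


BWT = bb$bbaa


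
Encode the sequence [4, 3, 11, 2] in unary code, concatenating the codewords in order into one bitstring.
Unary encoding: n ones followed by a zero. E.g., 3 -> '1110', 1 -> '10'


Encode each number as n ones followed by a terminating 0:
  4 -> 11110 (5 bits)
  3 -> 1110 (4 bits)
  11 -> 111111111110 (12 bits)
  2 -> 110 (3 bits)
Total length = 5 + 4 + 12 + 3 = 24 bits.

Unary([4, 3, 11, 2]) = 111101110111111111110110 (24 bits)


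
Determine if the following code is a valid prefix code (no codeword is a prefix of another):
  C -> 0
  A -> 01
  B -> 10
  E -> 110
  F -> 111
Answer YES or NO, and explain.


Checking each pair (does one codeword prefix another?):
  C='0' vs A='01': prefix -- VIOLATION

NO -- this is NOT a valid prefix code. C (0) is a prefix of A (01).


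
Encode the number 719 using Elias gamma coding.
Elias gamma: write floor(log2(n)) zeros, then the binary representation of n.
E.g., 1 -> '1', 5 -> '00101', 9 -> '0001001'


num_bits = floor(log2(719)) + 1 = 10
leading_zeros = num_bits - 1 = 9
binary(719) = 1011001111

Elias gamma(719) = '000000000' + '1011001111' = 0000000001011001111 (19 bits)


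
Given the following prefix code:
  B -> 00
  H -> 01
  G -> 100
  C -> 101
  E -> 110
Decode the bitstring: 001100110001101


Decoding step by step:
Bits 00 -> B
Bits 110 -> E
Bits 01 -> H
Bits 100 -> G
Bits 01 -> H
Bits 101 -> C


Decoded message: BEHGHC


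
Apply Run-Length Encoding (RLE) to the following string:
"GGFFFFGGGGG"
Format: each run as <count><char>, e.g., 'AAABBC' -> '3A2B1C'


Scanning runs left to right:
  i=0: run of 'G' x 2 -> '2G'
  i=2: run of 'F' x 4 -> '4F'
  i=6: run of 'G' x 5 -> '5G'

RLE = 2G4F5G


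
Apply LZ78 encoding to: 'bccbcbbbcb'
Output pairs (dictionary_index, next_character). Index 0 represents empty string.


LZ78 encoding steps:
Dictionary: {0: ''}
Step 1: w='' (idx 0), next='b' -> output (0, 'b'), add 'b' as idx 1
Step 2: w='' (idx 0), next='c' -> output (0, 'c'), add 'c' as idx 2
Step 3: w='c' (idx 2), next='b' -> output (2, 'b'), add 'cb' as idx 3
Step 4: w='cb' (idx 3), next='b' -> output (3, 'b'), add 'cbb' as idx 4
Step 5: w='b' (idx 1), next='c' -> output (1, 'c'), add 'bc' as idx 5
Step 6: w='b' (idx 1), end of input -> output (1, '')


Encoded: [(0, 'b'), (0, 'c'), (2, 'b'), (3, 'b'), (1, 'c'), (1, '')]


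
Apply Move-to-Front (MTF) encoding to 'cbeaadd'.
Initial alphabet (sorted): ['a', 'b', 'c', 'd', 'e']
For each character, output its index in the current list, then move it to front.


MTF encoding:
'c': index 2 in ['a', 'b', 'c', 'd', 'e'] -> ['c', 'a', 'b', 'd', 'e']
'b': index 2 in ['c', 'a', 'b', 'd', 'e'] -> ['b', 'c', 'a', 'd', 'e']
'e': index 4 in ['b', 'c', 'a', 'd', 'e'] -> ['e', 'b', 'c', 'a', 'd']
'a': index 3 in ['e', 'b', 'c', 'a', 'd'] -> ['a', 'e', 'b', 'c', 'd']
'a': index 0 in ['a', 'e', 'b', 'c', 'd'] -> ['a', 'e', 'b', 'c', 'd']
'd': index 4 in ['a', 'e', 'b', 'c', 'd'] -> ['d', 'a', 'e', 'b', 'c']
'd': index 0 in ['d', 'a', 'e', 'b', 'c'] -> ['d', 'a', 'e', 'b', 'c']


Output: [2, 2, 4, 3, 0, 4, 0]


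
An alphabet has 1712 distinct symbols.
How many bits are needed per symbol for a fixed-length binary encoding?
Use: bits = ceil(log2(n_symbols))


log2(1712) = 10.7415
Bracket: 2^10 = 1024 < 1712 <= 2^11 = 2048
So ceil(log2(1712)) = 11

bits = ceil(log2(1712)) = ceil(10.7415) = 11 bits


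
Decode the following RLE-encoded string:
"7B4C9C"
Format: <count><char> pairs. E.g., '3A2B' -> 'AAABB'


Expanding each <count><char> pair:
  7B -> 'BBBBBBB'
  4C -> 'CCCC'
  9C -> 'CCCCCCCCC'

Decoded = BBBBBBBCCCCCCCCCCCCC


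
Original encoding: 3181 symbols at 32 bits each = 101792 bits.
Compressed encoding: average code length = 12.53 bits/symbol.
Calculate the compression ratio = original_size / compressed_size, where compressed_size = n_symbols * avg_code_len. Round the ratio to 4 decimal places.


original_size = n_symbols * orig_bits = 3181 * 32 = 101792 bits
compressed_size = n_symbols * avg_code_len = 3181 * 12.53 = 39857.93 bits
ratio = original_size / compressed_size = 101792 / 39857.93 = 2.5539

Compression ratio = 2.5539


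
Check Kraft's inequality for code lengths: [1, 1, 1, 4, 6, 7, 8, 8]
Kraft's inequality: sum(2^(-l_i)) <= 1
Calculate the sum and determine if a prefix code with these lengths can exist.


Sum = 2^(-1) + 2^(-1) + 2^(-1) + 2^(-4) + 2^(-6) + 2^(-7) + 2^(-8) + 2^(-8)
    = 0.5 + 0.5 + 0.5 + 0.0625 + 0.015625 + 0.0078125 + 0.00390625 + 0.00390625
    = 408/256 = 1.59375
Since 1.59375 > 1, Kraft's inequality is NOT satisfied.
A prefix code with these lengths CANNOT exist.

Kraft sum = 1.59375. Not satisfied.


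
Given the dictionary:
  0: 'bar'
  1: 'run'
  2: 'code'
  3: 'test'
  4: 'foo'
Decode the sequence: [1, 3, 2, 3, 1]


Look up each index in the dictionary:
  1 -> 'run'
  3 -> 'test'
  2 -> 'code'
  3 -> 'test'
  1 -> 'run'

Decoded: "run test code test run"


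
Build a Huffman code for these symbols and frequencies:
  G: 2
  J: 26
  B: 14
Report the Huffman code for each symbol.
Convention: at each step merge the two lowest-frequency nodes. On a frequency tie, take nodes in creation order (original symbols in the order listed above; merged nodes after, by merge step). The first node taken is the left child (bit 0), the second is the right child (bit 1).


Huffman tree construction:
Step 1: Merge G(2) + B(14) = 16
Step 2: Merge (G+B)(16) + J(26) = 42
Read each symbol's code off the tree from the root (left child = 0, right child = 1).

Codes:
  G: 00 (length 2)
  J: 1 (length 1)
  B: 01 (length 2)
Average code length: 58/42 = 1.3810 bits/symbol


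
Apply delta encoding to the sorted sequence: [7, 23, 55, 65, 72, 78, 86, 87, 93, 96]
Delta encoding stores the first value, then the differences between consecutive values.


First value: 7
Deltas:
  23 - 7 = 16
  55 - 23 = 32
  65 - 55 = 10
  72 - 65 = 7
  78 - 72 = 6
  86 - 78 = 8
  87 - 86 = 1
  93 - 87 = 6
  96 - 93 = 3


Delta encoded: [7, 16, 32, 10, 7, 6, 8, 1, 6, 3]


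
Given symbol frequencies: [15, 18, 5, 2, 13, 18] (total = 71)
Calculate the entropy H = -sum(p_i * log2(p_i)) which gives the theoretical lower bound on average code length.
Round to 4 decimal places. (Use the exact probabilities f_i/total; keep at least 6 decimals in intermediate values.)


Per-symbol terms -p_i * log2(p_i) with p_i = f_i/71:
  p = 15/71 = 0.211268: log2(p) = -2.242857, -p*log2(p) = 0.473843
  p = 18/71 = 0.253521: log2(p) = -1.979822, -p*log2(p) = 0.501927
  p = 5/71 = 0.070423: log2(p) = -3.827819, -p*log2(p) = 0.269565
  p = 2/71 = 0.028169: log2(p) = -5.149747, -p*log2(p) = 0.145063
  p = 13/71 = 0.183099: log2(p) = -2.449307, -p*log2(p) = 0.448465
  p = 18/71 = 0.253521: log2(p) = -1.979822, -p*log2(p) = 0.501927
H = 0.473843 + 0.501927 + 0.269565 + 0.145063 + 0.448465 + 0.501927 = 2.340790

H = 2.3408 bits/symbol


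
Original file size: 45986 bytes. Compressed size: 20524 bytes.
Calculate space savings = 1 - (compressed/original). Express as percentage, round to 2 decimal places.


ratio = compressed/original = 20524/45986 = 0.44631
savings = 1 - ratio = 1 - 0.44631 = 0.55369
as a percentage: 0.55369 * 100 = 55.37%

Space savings = 1 - 20524/45986 = 55.37%


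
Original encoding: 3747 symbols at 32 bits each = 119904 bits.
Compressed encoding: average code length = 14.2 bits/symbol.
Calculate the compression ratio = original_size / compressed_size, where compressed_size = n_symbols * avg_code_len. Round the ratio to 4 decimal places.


original_size = n_symbols * orig_bits = 3747 * 32 = 119904 bits
compressed_size = n_symbols * avg_code_len = 3747 * 14.2 = 53207.4 bits
ratio = original_size / compressed_size = 119904 / 53207.4 = 2.2535

Compression ratio = 2.2535


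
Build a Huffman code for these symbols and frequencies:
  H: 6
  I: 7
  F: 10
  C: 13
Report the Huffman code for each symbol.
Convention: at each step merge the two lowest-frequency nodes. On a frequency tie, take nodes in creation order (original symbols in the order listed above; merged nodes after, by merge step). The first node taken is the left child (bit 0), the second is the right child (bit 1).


Huffman tree construction:
Step 1: Merge H(6) + I(7) = 13
Step 2: Merge F(10) + C(13) = 23
Step 3: Merge (H+I)(13) + (F+C)(23) = 36
Read each symbol's code off the tree from the root (left child = 0, right child = 1).

Codes:
  H: 00 (length 2)
  I: 01 (length 2)
  F: 10 (length 2)
  C: 11 (length 2)
Average code length: 72/36 = 2.0000 bits/symbol


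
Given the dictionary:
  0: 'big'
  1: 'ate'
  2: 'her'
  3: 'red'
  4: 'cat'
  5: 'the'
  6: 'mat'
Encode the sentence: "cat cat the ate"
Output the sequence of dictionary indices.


Look up each word in the dictionary:
  'cat' -> 4
  'cat' -> 4
  'the' -> 5
  'ate' -> 1

Encoded: [4, 4, 5, 1]


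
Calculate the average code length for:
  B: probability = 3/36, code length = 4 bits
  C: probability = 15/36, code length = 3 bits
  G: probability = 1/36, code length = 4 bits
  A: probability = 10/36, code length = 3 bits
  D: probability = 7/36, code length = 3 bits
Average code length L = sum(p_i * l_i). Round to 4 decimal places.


Weighted contributions p_i * l_i:
  B: (3/36) * 4 = 12/36
  C: (15/36) * 3 = 45/36
  G: (1/36) * 4 = 4/36
  A: (10/36) * 3 = 30/36
  D: (7/36) * 3 = 21/36
Sum = (12 + 45 + 4 + 30 + 21)/36 = 112/36

L = 112/36 = 3.1111 bits/symbol


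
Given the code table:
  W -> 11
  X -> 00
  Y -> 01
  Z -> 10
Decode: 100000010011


Decoding:
10 -> Z
00 -> X
00 -> X
01 -> Y
00 -> X
11 -> W


Result: ZXXYXW


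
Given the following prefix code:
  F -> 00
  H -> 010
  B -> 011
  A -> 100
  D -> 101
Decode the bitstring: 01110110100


Decoding step by step:
Bits 011 -> B
Bits 101 -> D
Bits 101 -> D
Bits 00 -> F


Decoded message: BDDF


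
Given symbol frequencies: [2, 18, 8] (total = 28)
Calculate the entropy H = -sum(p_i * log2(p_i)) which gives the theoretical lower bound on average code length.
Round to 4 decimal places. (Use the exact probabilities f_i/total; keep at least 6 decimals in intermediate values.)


Per-symbol terms -p_i * log2(p_i) with p_i = f_i/28:
  p = 2/28 = 0.071429: log2(p) = -3.807355, -p*log2(p) = 0.271954
  p = 18/28 = 0.642857: log2(p) = -0.637430, -p*log2(p) = 0.409776
  p = 8/28 = 0.285714: log2(p) = -1.807355, -p*log2(p) = 0.516387
H = 0.271954 + 0.409776 + 0.516387 = 1.198117

H = 1.1981 bits/symbol


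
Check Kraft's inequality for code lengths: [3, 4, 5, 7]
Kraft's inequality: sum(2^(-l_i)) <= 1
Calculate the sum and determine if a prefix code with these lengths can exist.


Sum = 2^(-3) + 2^(-4) + 2^(-5) + 2^(-7)
    = 0.125 + 0.0625 + 0.03125 + 0.0078125
    = 29/128 = 0.2265625
Since 0.2265625 <= 1, Kraft's inequality IS satisfied.
A prefix code with these lengths CAN exist.

Kraft sum = 0.2265625. Satisfied.


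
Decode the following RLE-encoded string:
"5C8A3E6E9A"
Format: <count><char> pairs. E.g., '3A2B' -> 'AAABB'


Expanding each <count><char> pair:
  5C -> 'CCCCC'
  8A -> 'AAAAAAAA'
  3E -> 'EEE'
  6E -> 'EEEEEE'
  9A -> 'AAAAAAAAA'

Decoded = CCCCCAAAAAAAAEEEEEEEEEAAAAAAAAA


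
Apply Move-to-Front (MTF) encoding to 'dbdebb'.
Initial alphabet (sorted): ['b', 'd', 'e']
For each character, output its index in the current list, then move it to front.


MTF encoding:
'd': index 1 in ['b', 'd', 'e'] -> ['d', 'b', 'e']
'b': index 1 in ['d', 'b', 'e'] -> ['b', 'd', 'e']
'd': index 1 in ['b', 'd', 'e'] -> ['d', 'b', 'e']
'e': index 2 in ['d', 'b', 'e'] -> ['e', 'd', 'b']
'b': index 2 in ['e', 'd', 'b'] -> ['b', 'e', 'd']
'b': index 0 in ['b', 'e', 'd'] -> ['b', 'e', 'd']


Output: [1, 1, 1, 2, 2, 0]


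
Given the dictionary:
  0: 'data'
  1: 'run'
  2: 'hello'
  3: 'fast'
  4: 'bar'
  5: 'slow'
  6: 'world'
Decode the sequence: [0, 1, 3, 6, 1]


Look up each index in the dictionary:
  0 -> 'data'
  1 -> 'run'
  3 -> 'fast'
  6 -> 'world'
  1 -> 'run'

Decoded: "data run fast world run"


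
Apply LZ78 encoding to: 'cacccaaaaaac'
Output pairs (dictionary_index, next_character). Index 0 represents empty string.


LZ78 encoding steps:
Dictionary: {0: ''}
Step 1: w='' (idx 0), next='c' -> output (0, 'c'), add 'c' as idx 1
Step 2: w='' (idx 0), next='a' -> output (0, 'a'), add 'a' as idx 2
Step 3: w='c' (idx 1), next='c' -> output (1, 'c'), add 'cc' as idx 3
Step 4: w='c' (idx 1), next='a' -> output (1, 'a'), add 'ca' as idx 4
Step 5: w='a' (idx 2), next='a' -> output (2, 'a'), add 'aa' as idx 5
Step 6: w='aa' (idx 5), next='a' -> output (5, 'a'), add 'aaa' as idx 6
Step 7: w='c' (idx 1), end of input -> output (1, '')


Encoded: [(0, 'c'), (0, 'a'), (1, 'c'), (1, 'a'), (2, 'a'), (5, 'a'), (1, '')]


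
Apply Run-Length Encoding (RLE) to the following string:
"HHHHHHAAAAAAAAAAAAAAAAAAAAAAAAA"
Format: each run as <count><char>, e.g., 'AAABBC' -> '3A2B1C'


Scanning runs left to right:
  i=0: run of 'H' x 6 -> '6H'
  i=6: run of 'A' x 25 -> '25A'

RLE = 6H25A


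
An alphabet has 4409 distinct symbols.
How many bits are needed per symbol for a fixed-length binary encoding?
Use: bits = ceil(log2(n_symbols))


log2(4409) = 12.1062
Bracket: 2^12 = 4096 < 4409 <= 2^13 = 8192
So ceil(log2(4409)) = 13

bits = ceil(log2(4409)) = ceil(12.1062) = 13 bits


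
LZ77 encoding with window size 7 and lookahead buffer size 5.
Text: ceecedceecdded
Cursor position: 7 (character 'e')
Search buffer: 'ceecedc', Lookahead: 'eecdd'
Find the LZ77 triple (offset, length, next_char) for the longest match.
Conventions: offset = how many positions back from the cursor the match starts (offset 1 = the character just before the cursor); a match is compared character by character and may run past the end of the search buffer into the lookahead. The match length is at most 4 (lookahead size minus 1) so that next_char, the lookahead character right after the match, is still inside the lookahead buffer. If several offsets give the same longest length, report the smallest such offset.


Try each offset into the search buffer:
  offset=1 (pos 6, char 'c'): match length 0
  offset=2 (pos 5, char 'd'): match length 0
  offset=3 (pos 4, char 'e'): match length 1
  offset=4 (pos 3, char 'c'): match length 0
  offset=5 (pos 2, char 'e'): match length 1
  offset=6 (pos 1, char 'e'): match length 3
  offset=7 (pos 0, char 'c'): match length 0
Longest match has length 3 at offset 6.
next_char = character at position 7 + 3 = 10 -> 'd'

Best match: offset=6, length=3 (matching 'eec' starting at position 1)
LZ77 triple: (6, 3, 'd')


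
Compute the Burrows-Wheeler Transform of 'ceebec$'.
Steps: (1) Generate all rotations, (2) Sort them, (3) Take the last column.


Rotations (sorted):
  0: $ceebec -> last char: c
  1: bec$cee -> last char: e
  2: c$ceebe -> last char: e
  3: ceebec$ -> last char: $
  4: ebec$ce -> last char: e
  5: ec$ceeb -> last char: b
  6: eebec$c -> last char: c


BWT = cee$ebc


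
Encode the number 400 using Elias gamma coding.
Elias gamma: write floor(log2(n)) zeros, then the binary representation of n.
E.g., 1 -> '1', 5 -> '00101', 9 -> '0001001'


num_bits = floor(log2(400)) + 1 = 9
leading_zeros = num_bits - 1 = 8
binary(400) = 110010000

Elias gamma(400) = '00000000' + '110010000' = 00000000110010000 (17 bits)


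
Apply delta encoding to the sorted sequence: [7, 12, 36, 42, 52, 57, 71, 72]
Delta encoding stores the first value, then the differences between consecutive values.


First value: 7
Deltas:
  12 - 7 = 5
  36 - 12 = 24
  42 - 36 = 6
  52 - 42 = 10
  57 - 52 = 5
  71 - 57 = 14
  72 - 71 = 1


Delta encoded: [7, 5, 24, 6, 10, 5, 14, 1]


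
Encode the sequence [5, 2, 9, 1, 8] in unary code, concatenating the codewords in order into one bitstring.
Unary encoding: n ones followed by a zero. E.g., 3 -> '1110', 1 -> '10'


Encode each number as n ones followed by a terminating 0:
  5 -> 111110 (6 bits)
  2 -> 110 (3 bits)
  9 -> 1111111110 (10 bits)
  1 -> 10 (2 bits)
  8 -> 111111110 (9 bits)
Total length = 6 + 3 + 10 + 2 + 9 = 30 bits.

Unary([5, 2, 9, 1, 8]) = 111110110111111111010111111110 (30 bits)


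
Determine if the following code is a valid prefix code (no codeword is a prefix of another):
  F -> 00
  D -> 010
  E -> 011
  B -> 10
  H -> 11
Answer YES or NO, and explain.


Checking each pair (does one codeword prefix another?):
  F='00' vs D='010': no prefix
  F='00' vs E='011': no prefix
  F='00' vs B='10': no prefix
  F='00' vs H='11': no prefix
  D='010' vs F='00': no prefix
  D='010' vs E='011': no prefix
  D='010' vs B='10': no prefix
  D='010' vs H='11': no prefix
  E='011' vs F='00': no prefix
  E='011' vs D='010': no prefix
  E='011' vs B='10': no prefix
  E='011' vs H='11': no prefix
  B='10' vs F='00': no prefix
  B='10' vs D='010': no prefix
  B='10' vs E='011': no prefix
  B='10' vs H='11': no prefix
  H='11' vs F='00': no prefix
  H='11' vs D='010': no prefix
  H='11' vs E='011': no prefix
  H='11' vs B='10': no prefix
No violation found over all pairs.

YES -- this is a valid prefix code. No codeword is a prefix of any other codeword.


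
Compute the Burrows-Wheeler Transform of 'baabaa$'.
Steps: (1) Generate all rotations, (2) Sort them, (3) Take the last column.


Rotations (sorted):
  0: $baabaa -> last char: a
  1: a$baaba -> last char: a
  2: aa$baab -> last char: b
  3: aabaa$b -> last char: b
  4: abaa$ba -> last char: a
  5: baa$baa -> last char: a
  6: baabaa$ -> last char: $


BWT = aabbaa$
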